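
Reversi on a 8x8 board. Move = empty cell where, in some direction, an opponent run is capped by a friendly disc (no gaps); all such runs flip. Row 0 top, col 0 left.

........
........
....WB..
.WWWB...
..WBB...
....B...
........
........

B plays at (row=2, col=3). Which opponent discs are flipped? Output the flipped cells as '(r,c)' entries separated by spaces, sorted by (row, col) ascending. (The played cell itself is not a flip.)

Answer: (2,4) (3,3)

Derivation:
Dir NW: first cell '.' (not opp) -> no flip
Dir N: first cell '.' (not opp) -> no flip
Dir NE: first cell '.' (not opp) -> no flip
Dir W: first cell '.' (not opp) -> no flip
Dir E: opp run (2,4) capped by B -> flip
Dir SW: opp run (3,2), next='.' -> no flip
Dir S: opp run (3,3) capped by B -> flip
Dir SE: first cell 'B' (not opp) -> no flip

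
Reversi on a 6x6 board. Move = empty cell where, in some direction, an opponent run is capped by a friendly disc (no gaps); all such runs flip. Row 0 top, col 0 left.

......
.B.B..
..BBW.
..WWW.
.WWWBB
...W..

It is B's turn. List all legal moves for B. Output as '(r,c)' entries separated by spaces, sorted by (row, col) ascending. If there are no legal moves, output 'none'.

Answer: (1,4) (2,5) (3,5) (4,0) (5,0) (5,2)

Derivation:
(1,4): flips 2 -> legal
(1,5): no bracket -> illegal
(2,1): no bracket -> illegal
(2,5): flips 1 -> legal
(3,0): no bracket -> illegal
(3,1): no bracket -> illegal
(3,5): flips 1 -> legal
(4,0): flips 3 -> legal
(5,0): flips 2 -> legal
(5,1): no bracket -> illegal
(5,2): flips 2 -> legal
(5,4): no bracket -> illegal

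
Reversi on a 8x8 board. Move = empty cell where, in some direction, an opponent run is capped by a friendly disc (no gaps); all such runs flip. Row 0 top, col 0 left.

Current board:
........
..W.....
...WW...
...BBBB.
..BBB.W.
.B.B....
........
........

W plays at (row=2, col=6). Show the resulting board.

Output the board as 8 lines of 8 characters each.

Place W at (2,6); scan 8 dirs for brackets.
Dir NW: first cell '.' (not opp) -> no flip
Dir N: first cell '.' (not opp) -> no flip
Dir NE: first cell '.' (not opp) -> no flip
Dir W: first cell '.' (not opp) -> no flip
Dir E: first cell '.' (not opp) -> no flip
Dir SW: opp run (3,5) (4,4) (5,3), next='.' -> no flip
Dir S: opp run (3,6) capped by W -> flip
Dir SE: first cell '.' (not opp) -> no flip
All flips: (3,6)

Answer: ........
..W.....
...WW.W.
...BBBW.
..BBB.W.
.B.B....
........
........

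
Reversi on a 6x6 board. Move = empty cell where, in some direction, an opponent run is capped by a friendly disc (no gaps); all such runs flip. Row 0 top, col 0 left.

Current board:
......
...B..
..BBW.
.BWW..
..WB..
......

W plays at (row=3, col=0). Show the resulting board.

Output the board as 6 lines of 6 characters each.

Answer: ......
...B..
..BBW.
WWWW..
..WB..
......

Derivation:
Place W at (3,0); scan 8 dirs for brackets.
Dir NW: edge -> no flip
Dir N: first cell '.' (not opp) -> no flip
Dir NE: first cell '.' (not opp) -> no flip
Dir W: edge -> no flip
Dir E: opp run (3,1) capped by W -> flip
Dir SW: edge -> no flip
Dir S: first cell '.' (not opp) -> no flip
Dir SE: first cell '.' (not opp) -> no flip
All flips: (3,1)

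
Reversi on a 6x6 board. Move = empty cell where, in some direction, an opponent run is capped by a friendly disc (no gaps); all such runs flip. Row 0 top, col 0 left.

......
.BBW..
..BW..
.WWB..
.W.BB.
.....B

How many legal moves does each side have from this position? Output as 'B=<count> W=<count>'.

-- B to move --
(0,2): no bracket -> illegal
(0,3): flips 2 -> legal
(0,4): flips 1 -> legal
(1,4): flips 1 -> legal
(2,0): no bracket -> illegal
(2,1): flips 1 -> legal
(2,4): flips 1 -> legal
(3,0): flips 2 -> legal
(3,4): flips 1 -> legal
(4,0): flips 1 -> legal
(4,2): flips 1 -> legal
(5,0): no bracket -> illegal
(5,1): no bracket -> illegal
(5,2): no bracket -> illegal
B mobility = 9
-- W to move --
(0,0): no bracket -> illegal
(0,1): flips 1 -> legal
(0,2): flips 2 -> legal
(0,3): no bracket -> illegal
(1,0): flips 2 -> legal
(2,0): no bracket -> illegal
(2,1): flips 1 -> legal
(2,4): no bracket -> illegal
(3,4): flips 1 -> legal
(3,5): no bracket -> illegal
(4,2): no bracket -> illegal
(4,5): no bracket -> illegal
(5,2): no bracket -> illegal
(5,3): flips 2 -> legal
(5,4): flips 1 -> legal
W mobility = 7

Answer: B=9 W=7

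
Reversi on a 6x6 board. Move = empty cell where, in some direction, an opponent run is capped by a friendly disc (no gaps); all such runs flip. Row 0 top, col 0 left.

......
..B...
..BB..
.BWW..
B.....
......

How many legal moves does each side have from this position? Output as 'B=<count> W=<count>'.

Answer: B=5 W=5

Derivation:
-- B to move --
(2,1): no bracket -> illegal
(2,4): no bracket -> illegal
(3,4): flips 2 -> legal
(4,1): flips 1 -> legal
(4,2): flips 1 -> legal
(4,3): flips 1 -> legal
(4,4): flips 1 -> legal
B mobility = 5
-- W to move --
(0,1): no bracket -> illegal
(0,2): flips 2 -> legal
(0,3): no bracket -> illegal
(1,1): flips 1 -> legal
(1,3): flips 1 -> legal
(1,4): flips 1 -> legal
(2,0): no bracket -> illegal
(2,1): no bracket -> illegal
(2,4): no bracket -> illegal
(3,0): flips 1 -> legal
(3,4): no bracket -> illegal
(4,1): no bracket -> illegal
(4,2): no bracket -> illegal
(5,0): no bracket -> illegal
(5,1): no bracket -> illegal
W mobility = 5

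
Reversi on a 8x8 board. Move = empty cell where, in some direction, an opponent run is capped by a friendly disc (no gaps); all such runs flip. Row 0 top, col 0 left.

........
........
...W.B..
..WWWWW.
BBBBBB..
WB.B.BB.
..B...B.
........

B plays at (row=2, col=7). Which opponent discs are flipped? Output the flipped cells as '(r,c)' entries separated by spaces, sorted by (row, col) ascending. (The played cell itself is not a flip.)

Dir NW: first cell '.' (not opp) -> no flip
Dir N: first cell '.' (not opp) -> no flip
Dir NE: edge -> no flip
Dir W: first cell '.' (not opp) -> no flip
Dir E: edge -> no flip
Dir SW: opp run (3,6) capped by B -> flip
Dir S: first cell '.' (not opp) -> no flip
Dir SE: edge -> no flip

Answer: (3,6)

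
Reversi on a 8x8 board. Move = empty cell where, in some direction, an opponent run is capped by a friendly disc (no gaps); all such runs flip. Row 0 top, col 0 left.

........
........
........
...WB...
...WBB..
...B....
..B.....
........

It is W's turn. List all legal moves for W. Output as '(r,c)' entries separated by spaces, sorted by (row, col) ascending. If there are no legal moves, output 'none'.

Answer: (2,5) (3,5) (4,6) (5,5) (6,3)

Derivation:
(2,3): no bracket -> illegal
(2,4): no bracket -> illegal
(2,5): flips 1 -> legal
(3,5): flips 1 -> legal
(3,6): no bracket -> illegal
(4,2): no bracket -> illegal
(4,6): flips 2 -> legal
(5,1): no bracket -> illegal
(5,2): no bracket -> illegal
(5,4): no bracket -> illegal
(5,5): flips 1 -> legal
(5,6): no bracket -> illegal
(6,1): no bracket -> illegal
(6,3): flips 1 -> legal
(6,4): no bracket -> illegal
(7,1): no bracket -> illegal
(7,2): no bracket -> illegal
(7,3): no bracket -> illegal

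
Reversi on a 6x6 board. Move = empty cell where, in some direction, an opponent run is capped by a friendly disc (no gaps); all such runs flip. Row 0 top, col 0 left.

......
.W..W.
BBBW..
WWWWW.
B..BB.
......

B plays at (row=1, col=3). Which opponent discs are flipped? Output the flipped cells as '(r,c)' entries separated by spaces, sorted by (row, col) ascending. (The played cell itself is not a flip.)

Dir NW: first cell '.' (not opp) -> no flip
Dir N: first cell '.' (not opp) -> no flip
Dir NE: first cell '.' (not opp) -> no flip
Dir W: first cell '.' (not opp) -> no flip
Dir E: opp run (1,4), next='.' -> no flip
Dir SW: first cell 'B' (not opp) -> no flip
Dir S: opp run (2,3) (3,3) capped by B -> flip
Dir SE: first cell '.' (not opp) -> no flip

Answer: (2,3) (3,3)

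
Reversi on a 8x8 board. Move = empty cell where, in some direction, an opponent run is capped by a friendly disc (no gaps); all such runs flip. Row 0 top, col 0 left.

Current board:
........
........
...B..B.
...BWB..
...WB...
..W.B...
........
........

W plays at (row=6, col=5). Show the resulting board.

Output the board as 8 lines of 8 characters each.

Place W at (6,5); scan 8 dirs for brackets.
Dir NW: opp run (5,4) capped by W -> flip
Dir N: first cell '.' (not opp) -> no flip
Dir NE: first cell '.' (not opp) -> no flip
Dir W: first cell '.' (not opp) -> no flip
Dir E: first cell '.' (not opp) -> no flip
Dir SW: first cell '.' (not opp) -> no flip
Dir S: first cell '.' (not opp) -> no flip
Dir SE: first cell '.' (not opp) -> no flip
All flips: (5,4)

Answer: ........
........
...B..B.
...BWB..
...WB...
..W.W...
.....W..
........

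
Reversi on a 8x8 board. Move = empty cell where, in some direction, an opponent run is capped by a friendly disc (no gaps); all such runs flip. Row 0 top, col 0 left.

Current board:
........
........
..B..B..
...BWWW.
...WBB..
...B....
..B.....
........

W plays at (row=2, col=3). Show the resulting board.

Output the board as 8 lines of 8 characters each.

Place W at (2,3); scan 8 dirs for brackets.
Dir NW: first cell '.' (not opp) -> no flip
Dir N: first cell '.' (not opp) -> no flip
Dir NE: first cell '.' (not opp) -> no flip
Dir W: opp run (2,2), next='.' -> no flip
Dir E: first cell '.' (not opp) -> no flip
Dir SW: first cell '.' (not opp) -> no flip
Dir S: opp run (3,3) capped by W -> flip
Dir SE: first cell 'W' (not opp) -> no flip
All flips: (3,3)

Answer: ........
........
..BW.B..
...WWWW.
...WBB..
...B....
..B.....
........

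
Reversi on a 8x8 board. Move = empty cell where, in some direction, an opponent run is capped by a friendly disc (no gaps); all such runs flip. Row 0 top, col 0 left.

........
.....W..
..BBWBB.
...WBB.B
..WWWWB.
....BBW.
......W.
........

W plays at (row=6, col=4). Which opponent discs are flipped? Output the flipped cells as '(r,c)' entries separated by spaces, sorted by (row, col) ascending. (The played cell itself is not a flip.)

Dir NW: first cell '.' (not opp) -> no flip
Dir N: opp run (5,4) capped by W -> flip
Dir NE: opp run (5,5) (4,6) (3,7), next=edge -> no flip
Dir W: first cell '.' (not opp) -> no flip
Dir E: first cell '.' (not opp) -> no flip
Dir SW: first cell '.' (not opp) -> no flip
Dir S: first cell '.' (not opp) -> no flip
Dir SE: first cell '.' (not opp) -> no flip

Answer: (5,4)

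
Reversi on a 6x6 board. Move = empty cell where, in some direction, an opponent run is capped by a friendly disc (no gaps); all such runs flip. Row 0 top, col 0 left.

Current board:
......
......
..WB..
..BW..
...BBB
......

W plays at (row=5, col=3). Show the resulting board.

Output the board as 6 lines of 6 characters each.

Answer: ......
......
..WB..
..BW..
...WBB
...W..

Derivation:
Place W at (5,3); scan 8 dirs for brackets.
Dir NW: first cell '.' (not opp) -> no flip
Dir N: opp run (4,3) capped by W -> flip
Dir NE: opp run (4,4), next='.' -> no flip
Dir W: first cell '.' (not opp) -> no flip
Dir E: first cell '.' (not opp) -> no flip
Dir SW: edge -> no flip
Dir S: edge -> no flip
Dir SE: edge -> no flip
All flips: (4,3)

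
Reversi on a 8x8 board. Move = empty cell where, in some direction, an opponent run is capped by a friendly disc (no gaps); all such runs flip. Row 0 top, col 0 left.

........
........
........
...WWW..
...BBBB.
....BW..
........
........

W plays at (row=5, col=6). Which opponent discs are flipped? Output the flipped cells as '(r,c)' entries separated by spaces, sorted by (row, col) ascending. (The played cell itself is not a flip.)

Answer: (4,5)

Derivation:
Dir NW: opp run (4,5) capped by W -> flip
Dir N: opp run (4,6), next='.' -> no flip
Dir NE: first cell '.' (not opp) -> no flip
Dir W: first cell 'W' (not opp) -> no flip
Dir E: first cell '.' (not opp) -> no flip
Dir SW: first cell '.' (not opp) -> no flip
Dir S: first cell '.' (not opp) -> no flip
Dir SE: first cell '.' (not opp) -> no flip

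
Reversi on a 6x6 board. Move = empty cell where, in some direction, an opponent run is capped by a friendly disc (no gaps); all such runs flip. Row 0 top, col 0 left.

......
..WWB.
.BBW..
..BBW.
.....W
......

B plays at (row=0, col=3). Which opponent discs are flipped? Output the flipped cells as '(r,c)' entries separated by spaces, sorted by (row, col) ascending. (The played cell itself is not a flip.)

Dir NW: edge -> no flip
Dir N: edge -> no flip
Dir NE: edge -> no flip
Dir W: first cell '.' (not opp) -> no flip
Dir E: first cell '.' (not opp) -> no flip
Dir SW: opp run (1,2) capped by B -> flip
Dir S: opp run (1,3) (2,3) capped by B -> flip
Dir SE: first cell 'B' (not opp) -> no flip

Answer: (1,2) (1,3) (2,3)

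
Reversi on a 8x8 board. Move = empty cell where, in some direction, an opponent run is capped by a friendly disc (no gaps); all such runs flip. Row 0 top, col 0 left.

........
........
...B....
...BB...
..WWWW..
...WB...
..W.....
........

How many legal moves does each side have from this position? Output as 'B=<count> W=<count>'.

-- B to move --
(3,1): no bracket -> illegal
(3,2): flips 1 -> legal
(3,5): no bracket -> illegal
(3,6): flips 1 -> legal
(4,1): no bracket -> illegal
(4,6): no bracket -> illegal
(5,1): flips 1 -> legal
(5,2): flips 2 -> legal
(5,5): flips 1 -> legal
(5,6): flips 1 -> legal
(6,1): no bracket -> illegal
(6,3): flips 2 -> legal
(6,4): no bracket -> illegal
(7,1): no bracket -> illegal
(7,2): no bracket -> illegal
(7,3): no bracket -> illegal
B mobility = 7
-- W to move --
(1,2): flips 2 -> legal
(1,3): flips 2 -> legal
(1,4): no bracket -> illegal
(2,2): flips 1 -> legal
(2,4): flips 2 -> legal
(2,5): flips 1 -> legal
(3,2): no bracket -> illegal
(3,5): no bracket -> illegal
(5,5): flips 1 -> legal
(6,3): flips 1 -> legal
(6,4): flips 1 -> legal
(6,5): flips 1 -> legal
W mobility = 9

Answer: B=7 W=9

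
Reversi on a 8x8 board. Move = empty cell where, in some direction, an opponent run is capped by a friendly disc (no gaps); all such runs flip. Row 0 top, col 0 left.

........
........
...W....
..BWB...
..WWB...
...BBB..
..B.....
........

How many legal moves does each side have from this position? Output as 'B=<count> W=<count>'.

Answer: B=7 W=11

Derivation:
-- B to move --
(1,2): flips 1 -> legal
(1,3): flips 3 -> legal
(1,4): flips 1 -> legal
(2,2): flips 1 -> legal
(2,4): no bracket -> illegal
(3,1): flips 1 -> legal
(4,1): flips 2 -> legal
(5,1): no bracket -> illegal
(5,2): flips 2 -> legal
B mobility = 7
-- W to move --
(2,1): flips 1 -> legal
(2,2): flips 1 -> legal
(2,4): no bracket -> illegal
(2,5): flips 1 -> legal
(3,1): flips 1 -> legal
(3,5): flips 1 -> legal
(4,1): flips 1 -> legal
(4,5): flips 2 -> legal
(4,6): no bracket -> illegal
(5,1): no bracket -> illegal
(5,2): no bracket -> illegal
(5,6): no bracket -> illegal
(6,1): no bracket -> illegal
(6,3): flips 1 -> legal
(6,4): flips 1 -> legal
(6,5): flips 1 -> legal
(6,6): flips 2 -> legal
(7,1): no bracket -> illegal
(7,2): no bracket -> illegal
(7,3): no bracket -> illegal
W mobility = 11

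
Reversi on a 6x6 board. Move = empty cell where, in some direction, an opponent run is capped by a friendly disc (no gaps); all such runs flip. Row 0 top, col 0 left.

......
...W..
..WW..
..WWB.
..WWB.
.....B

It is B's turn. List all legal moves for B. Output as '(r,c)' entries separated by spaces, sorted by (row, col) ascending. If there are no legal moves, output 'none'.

(0,2): no bracket -> illegal
(0,3): no bracket -> illegal
(0,4): no bracket -> illegal
(1,1): flips 2 -> legal
(1,2): flips 1 -> legal
(1,4): no bracket -> illegal
(2,1): no bracket -> illegal
(2,4): no bracket -> illegal
(3,1): flips 2 -> legal
(4,1): flips 2 -> legal
(5,1): no bracket -> illegal
(5,2): flips 1 -> legal
(5,3): no bracket -> illegal
(5,4): no bracket -> illegal

Answer: (1,1) (1,2) (3,1) (4,1) (5,2)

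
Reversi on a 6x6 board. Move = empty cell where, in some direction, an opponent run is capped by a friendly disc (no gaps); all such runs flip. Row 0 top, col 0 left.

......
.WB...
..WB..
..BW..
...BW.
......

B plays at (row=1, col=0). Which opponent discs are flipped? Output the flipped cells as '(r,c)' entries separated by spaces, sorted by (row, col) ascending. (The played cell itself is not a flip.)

Dir NW: edge -> no flip
Dir N: first cell '.' (not opp) -> no flip
Dir NE: first cell '.' (not opp) -> no flip
Dir W: edge -> no flip
Dir E: opp run (1,1) capped by B -> flip
Dir SW: edge -> no flip
Dir S: first cell '.' (not opp) -> no flip
Dir SE: first cell '.' (not opp) -> no flip

Answer: (1,1)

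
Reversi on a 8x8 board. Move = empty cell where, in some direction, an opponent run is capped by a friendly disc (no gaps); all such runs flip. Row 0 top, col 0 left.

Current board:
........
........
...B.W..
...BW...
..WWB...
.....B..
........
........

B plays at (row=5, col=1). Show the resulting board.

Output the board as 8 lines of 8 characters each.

Place B at (5,1); scan 8 dirs for brackets.
Dir NW: first cell '.' (not opp) -> no flip
Dir N: first cell '.' (not opp) -> no flip
Dir NE: opp run (4,2) capped by B -> flip
Dir W: first cell '.' (not opp) -> no flip
Dir E: first cell '.' (not opp) -> no flip
Dir SW: first cell '.' (not opp) -> no flip
Dir S: first cell '.' (not opp) -> no flip
Dir SE: first cell '.' (not opp) -> no flip
All flips: (4,2)

Answer: ........
........
...B.W..
...BW...
..BWB...
.B...B..
........
........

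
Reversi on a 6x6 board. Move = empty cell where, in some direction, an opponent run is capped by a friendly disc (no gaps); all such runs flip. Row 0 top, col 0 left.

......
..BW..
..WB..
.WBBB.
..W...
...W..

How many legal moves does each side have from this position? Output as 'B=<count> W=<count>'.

Answer: B=7 W=6

Derivation:
-- B to move --
(0,2): no bracket -> illegal
(0,3): flips 1 -> legal
(0,4): no bracket -> illegal
(1,1): flips 1 -> legal
(1,4): flips 1 -> legal
(2,0): no bracket -> illegal
(2,1): flips 1 -> legal
(2,4): no bracket -> illegal
(3,0): flips 1 -> legal
(4,0): no bracket -> illegal
(4,1): no bracket -> illegal
(4,3): no bracket -> illegal
(4,4): no bracket -> illegal
(5,1): flips 1 -> legal
(5,2): flips 1 -> legal
(5,4): no bracket -> illegal
B mobility = 7
-- W to move --
(0,1): no bracket -> illegal
(0,2): flips 1 -> legal
(0,3): no bracket -> illegal
(1,1): flips 1 -> legal
(1,4): no bracket -> illegal
(2,1): no bracket -> illegal
(2,4): flips 2 -> legal
(2,5): no bracket -> illegal
(3,5): flips 3 -> legal
(4,1): no bracket -> illegal
(4,3): flips 2 -> legal
(4,4): flips 1 -> legal
(4,5): no bracket -> illegal
W mobility = 6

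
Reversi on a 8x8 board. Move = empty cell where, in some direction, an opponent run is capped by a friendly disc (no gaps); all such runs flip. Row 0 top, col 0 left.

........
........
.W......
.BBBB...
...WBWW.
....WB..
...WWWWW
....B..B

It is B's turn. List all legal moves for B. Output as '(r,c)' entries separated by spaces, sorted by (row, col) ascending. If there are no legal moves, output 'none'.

Answer: (1,0) (1,1) (3,5) (3,7) (4,2) (4,7) (5,2) (5,3) (5,6) (5,7) (7,3) (7,5) (7,6)

Derivation:
(1,0): flips 1 -> legal
(1,1): flips 1 -> legal
(1,2): no bracket -> illegal
(2,0): no bracket -> illegal
(2,2): no bracket -> illegal
(3,0): no bracket -> illegal
(3,5): flips 1 -> legal
(3,6): no bracket -> illegal
(3,7): flips 1 -> legal
(4,2): flips 1 -> legal
(4,7): flips 2 -> legal
(5,2): flips 2 -> legal
(5,3): flips 2 -> legal
(5,6): flips 2 -> legal
(5,7): flips 1 -> legal
(6,2): no bracket -> illegal
(7,2): no bracket -> illegal
(7,3): flips 1 -> legal
(7,5): flips 1 -> legal
(7,6): flips 3 -> legal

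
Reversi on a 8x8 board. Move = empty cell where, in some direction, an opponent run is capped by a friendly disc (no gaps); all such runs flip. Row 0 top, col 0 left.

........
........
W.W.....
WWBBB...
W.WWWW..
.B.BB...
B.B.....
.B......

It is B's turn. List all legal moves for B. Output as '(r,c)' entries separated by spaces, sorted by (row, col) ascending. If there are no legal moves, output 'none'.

Answer: (1,1) (1,2) (3,5) (3,6) (5,2) (5,5) (5,6)

Derivation:
(1,0): no bracket -> illegal
(1,1): flips 1 -> legal
(1,2): flips 1 -> legal
(1,3): no bracket -> illegal
(2,1): no bracket -> illegal
(2,3): no bracket -> illegal
(3,5): flips 1 -> legal
(3,6): flips 1 -> legal
(4,1): no bracket -> illegal
(4,6): no bracket -> illegal
(5,0): no bracket -> illegal
(5,2): flips 2 -> legal
(5,5): flips 1 -> legal
(5,6): flips 1 -> legal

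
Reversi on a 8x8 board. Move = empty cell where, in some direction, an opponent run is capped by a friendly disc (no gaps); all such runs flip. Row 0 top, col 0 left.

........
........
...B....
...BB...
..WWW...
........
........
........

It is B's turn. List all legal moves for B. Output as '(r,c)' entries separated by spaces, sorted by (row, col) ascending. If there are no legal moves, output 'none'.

(3,1): no bracket -> illegal
(3,2): no bracket -> illegal
(3,5): no bracket -> illegal
(4,1): no bracket -> illegal
(4,5): no bracket -> illegal
(5,1): flips 1 -> legal
(5,2): flips 1 -> legal
(5,3): flips 1 -> legal
(5,4): flips 1 -> legal
(5,5): flips 1 -> legal

Answer: (5,1) (5,2) (5,3) (5,4) (5,5)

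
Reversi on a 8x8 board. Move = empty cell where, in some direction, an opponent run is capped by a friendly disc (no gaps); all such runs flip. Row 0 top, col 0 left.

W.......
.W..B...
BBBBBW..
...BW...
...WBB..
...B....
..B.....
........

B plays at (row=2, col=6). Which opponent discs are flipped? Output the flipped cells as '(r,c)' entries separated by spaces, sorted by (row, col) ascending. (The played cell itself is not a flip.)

Dir NW: first cell '.' (not opp) -> no flip
Dir N: first cell '.' (not opp) -> no flip
Dir NE: first cell '.' (not opp) -> no flip
Dir W: opp run (2,5) capped by B -> flip
Dir E: first cell '.' (not opp) -> no flip
Dir SW: first cell '.' (not opp) -> no flip
Dir S: first cell '.' (not opp) -> no flip
Dir SE: first cell '.' (not opp) -> no flip

Answer: (2,5)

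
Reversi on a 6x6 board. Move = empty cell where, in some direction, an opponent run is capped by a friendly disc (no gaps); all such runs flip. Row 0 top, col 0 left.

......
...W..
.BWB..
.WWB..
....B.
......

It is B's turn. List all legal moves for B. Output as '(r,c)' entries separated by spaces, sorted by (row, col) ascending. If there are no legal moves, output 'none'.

Answer: (0,3) (1,1) (3,0) (4,1) (4,3)

Derivation:
(0,2): no bracket -> illegal
(0,3): flips 1 -> legal
(0,4): no bracket -> illegal
(1,1): flips 1 -> legal
(1,2): no bracket -> illegal
(1,4): no bracket -> illegal
(2,0): no bracket -> illegal
(2,4): no bracket -> illegal
(3,0): flips 2 -> legal
(4,0): no bracket -> illegal
(4,1): flips 2 -> legal
(4,2): no bracket -> illegal
(4,3): flips 1 -> legal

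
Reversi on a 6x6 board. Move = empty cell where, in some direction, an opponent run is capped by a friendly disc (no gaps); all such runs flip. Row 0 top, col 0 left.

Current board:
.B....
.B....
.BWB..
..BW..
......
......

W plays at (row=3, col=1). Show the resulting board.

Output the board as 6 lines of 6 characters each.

Place W at (3,1); scan 8 dirs for brackets.
Dir NW: first cell '.' (not opp) -> no flip
Dir N: opp run (2,1) (1,1) (0,1), next=edge -> no flip
Dir NE: first cell 'W' (not opp) -> no flip
Dir W: first cell '.' (not opp) -> no flip
Dir E: opp run (3,2) capped by W -> flip
Dir SW: first cell '.' (not opp) -> no flip
Dir S: first cell '.' (not opp) -> no flip
Dir SE: first cell '.' (not opp) -> no flip
All flips: (3,2)

Answer: .B....
.B....
.BWB..
.WWW..
......
......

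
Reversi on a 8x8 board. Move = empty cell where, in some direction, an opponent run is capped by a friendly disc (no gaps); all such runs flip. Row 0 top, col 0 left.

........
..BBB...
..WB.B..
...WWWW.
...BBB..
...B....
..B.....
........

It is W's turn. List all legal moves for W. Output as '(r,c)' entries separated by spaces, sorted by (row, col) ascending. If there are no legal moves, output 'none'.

Answer: (0,1) (0,2) (0,3) (0,4) (1,5) (1,6) (2,4) (5,2) (5,4) (5,5) (5,6) (6,3) (7,1)

Derivation:
(0,1): flips 2 -> legal
(0,2): flips 1 -> legal
(0,3): flips 4 -> legal
(0,4): flips 1 -> legal
(0,5): no bracket -> illegal
(1,1): no bracket -> illegal
(1,5): flips 1 -> legal
(1,6): flips 1 -> legal
(2,1): no bracket -> illegal
(2,4): flips 1 -> legal
(2,6): no bracket -> illegal
(3,2): no bracket -> illegal
(4,2): no bracket -> illegal
(4,6): no bracket -> illegal
(5,1): no bracket -> illegal
(5,2): flips 1 -> legal
(5,4): flips 2 -> legal
(5,5): flips 2 -> legal
(5,6): flips 1 -> legal
(6,1): no bracket -> illegal
(6,3): flips 2 -> legal
(6,4): no bracket -> illegal
(7,1): flips 3 -> legal
(7,2): no bracket -> illegal
(7,3): no bracket -> illegal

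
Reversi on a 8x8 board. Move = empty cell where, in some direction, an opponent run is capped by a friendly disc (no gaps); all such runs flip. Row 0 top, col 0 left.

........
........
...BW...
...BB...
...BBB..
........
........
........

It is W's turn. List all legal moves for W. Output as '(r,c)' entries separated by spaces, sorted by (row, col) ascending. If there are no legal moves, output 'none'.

(1,2): no bracket -> illegal
(1,3): no bracket -> illegal
(1,4): no bracket -> illegal
(2,2): flips 1 -> legal
(2,5): no bracket -> illegal
(3,2): no bracket -> illegal
(3,5): no bracket -> illegal
(3,6): no bracket -> illegal
(4,2): flips 1 -> legal
(4,6): no bracket -> illegal
(5,2): no bracket -> illegal
(5,3): no bracket -> illegal
(5,4): flips 2 -> legal
(5,5): no bracket -> illegal
(5,6): no bracket -> illegal

Answer: (2,2) (4,2) (5,4)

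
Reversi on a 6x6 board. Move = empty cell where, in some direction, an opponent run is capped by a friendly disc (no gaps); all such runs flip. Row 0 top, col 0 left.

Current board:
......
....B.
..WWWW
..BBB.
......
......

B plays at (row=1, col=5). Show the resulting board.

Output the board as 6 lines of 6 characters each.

Answer: ......
....BB
..WWBW
..BBB.
......
......

Derivation:
Place B at (1,5); scan 8 dirs for brackets.
Dir NW: first cell '.' (not opp) -> no flip
Dir N: first cell '.' (not opp) -> no flip
Dir NE: edge -> no flip
Dir W: first cell 'B' (not opp) -> no flip
Dir E: edge -> no flip
Dir SW: opp run (2,4) capped by B -> flip
Dir S: opp run (2,5), next='.' -> no flip
Dir SE: edge -> no flip
All flips: (2,4)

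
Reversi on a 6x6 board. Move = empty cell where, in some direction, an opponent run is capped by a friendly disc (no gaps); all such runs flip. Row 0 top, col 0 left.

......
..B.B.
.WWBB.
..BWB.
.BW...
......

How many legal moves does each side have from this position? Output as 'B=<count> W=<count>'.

Answer: B=6 W=9

Derivation:
-- B to move --
(1,0): flips 1 -> legal
(1,1): no bracket -> illegal
(1,3): no bracket -> illegal
(2,0): flips 2 -> legal
(3,0): flips 1 -> legal
(3,1): no bracket -> illegal
(4,3): flips 2 -> legal
(4,4): no bracket -> illegal
(5,1): flips 2 -> legal
(5,2): flips 1 -> legal
(5,3): no bracket -> illegal
B mobility = 6
-- W to move --
(0,1): no bracket -> illegal
(0,2): flips 1 -> legal
(0,3): flips 1 -> legal
(0,4): no bracket -> illegal
(0,5): no bracket -> illegal
(1,1): no bracket -> illegal
(1,3): flips 1 -> legal
(1,5): flips 1 -> legal
(2,5): flips 2 -> legal
(3,0): no bracket -> illegal
(3,1): flips 1 -> legal
(3,5): flips 1 -> legal
(4,0): flips 1 -> legal
(4,3): flips 1 -> legal
(4,4): no bracket -> illegal
(4,5): no bracket -> illegal
(5,0): no bracket -> illegal
(5,1): no bracket -> illegal
(5,2): no bracket -> illegal
W mobility = 9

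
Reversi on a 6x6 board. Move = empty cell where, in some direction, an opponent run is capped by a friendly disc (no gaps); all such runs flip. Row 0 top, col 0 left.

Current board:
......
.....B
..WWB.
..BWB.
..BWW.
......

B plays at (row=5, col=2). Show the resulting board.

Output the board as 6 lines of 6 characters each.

Place B at (5,2); scan 8 dirs for brackets.
Dir NW: first cell '.' (not opp) -> no flip
Dir N: first cell 'B' (not opp) -> no flip
Dir NE: opp run (4,3) capped by B -> flip
Dir W: first cell '.' (not opp) -> no flip
Dir E: first cell '.' (not opp) -> no flip
Dir SW: edge -> no flip
Dir S: edge -> no flip
Dir SE: edge -> no flip
All flips: (4,3)

Answer: ......
.....B
..WWB.
..BWB.
..BBW.
..B...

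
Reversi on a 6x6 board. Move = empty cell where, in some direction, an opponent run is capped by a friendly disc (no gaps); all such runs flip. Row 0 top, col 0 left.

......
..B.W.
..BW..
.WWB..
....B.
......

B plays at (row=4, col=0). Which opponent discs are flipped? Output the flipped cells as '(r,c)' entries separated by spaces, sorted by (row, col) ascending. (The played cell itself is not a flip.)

Dir NW: edge -> no flip
Dir N: first cell '.' (not opp) -> no flip
Dir NE: opp run (3,1) capped by B -> flip
Dir W: edge -> no flip
Dir E: first cell '.' (not opp) -> no flip
Dir SW: edge -> no flip
Dir S: first cell '.' (not opp) -> no flip
Dir SE: first cell '.' (not opp) -> no flip

Answer: (3,1)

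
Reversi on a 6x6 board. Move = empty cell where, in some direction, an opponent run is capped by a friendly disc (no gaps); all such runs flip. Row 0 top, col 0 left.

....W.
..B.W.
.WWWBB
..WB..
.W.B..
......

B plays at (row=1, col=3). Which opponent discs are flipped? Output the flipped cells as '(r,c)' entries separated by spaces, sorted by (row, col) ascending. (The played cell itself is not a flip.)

Answer: (2,3)

Derivation:
Dir NW: first cell '.' (not opp) -> no flip
Dir N: first cell '.' (not opp) -> no flip
Dir NE: opp run (0,4), next=edge -> no flip
Dir W: first cell 'B' (not opp) -> no flip
Dir E: opp run (1,4), next='.' -> no flip
Dir SW: opp run (2,2), next='.' -> no flip
Dir S: opp run (2,3) capped by B -> flip
Dir SE: first cell 'B' (not opp) -> no flip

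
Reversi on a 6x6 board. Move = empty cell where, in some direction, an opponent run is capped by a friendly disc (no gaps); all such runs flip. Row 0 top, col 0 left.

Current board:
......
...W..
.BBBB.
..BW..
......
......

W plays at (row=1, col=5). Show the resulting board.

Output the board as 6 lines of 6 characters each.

Place W at (1,5); scan 8 dirs for brackets.
Dir NW: first cell '.' (not opp) -> no flip
Dir N: first cell '.' (not opp) -> no flip
Dir NE: edge -> no flip
Dir W: first cell '.' (not opp) -> no flip
Dir E: edge -> no flip
Dir SW: opp run (2,4) capped by W -> flip
Dir S: first cell '.' (not opp) -> no flip
Dir SE: edge -> no flip
All flips: (2,4)

Answer: ......
...W.W
.BBBW.
..BW..
......
......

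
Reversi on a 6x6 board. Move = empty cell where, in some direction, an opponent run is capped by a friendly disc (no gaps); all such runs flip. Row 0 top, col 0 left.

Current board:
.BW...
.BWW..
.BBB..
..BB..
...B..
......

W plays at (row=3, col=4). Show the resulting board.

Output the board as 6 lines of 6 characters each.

Place W at (3,4); scan 8 dirs for brackets.
Dir NW: opp run (2,3) capped by W -> flip
Dir N: first cell '.' (not opp) -> no flip
Dir NE: first cell '.' (not opp) -> no flip
Dir W: opp run (3,3) (3,2), next='.' -> no flip
Dir E: first cell '.' (not opp) -> no flip
Dir SW: opp run (4,3), next='.' -> no flip
Dir S: first cell '.' (not opp) -> no flip
Dir SE: first cell '.' (not opp) -> no flip
All flips: (2,3)

Answer: .BW...
.BWW..
.BBW..
..BBW.
...B..
......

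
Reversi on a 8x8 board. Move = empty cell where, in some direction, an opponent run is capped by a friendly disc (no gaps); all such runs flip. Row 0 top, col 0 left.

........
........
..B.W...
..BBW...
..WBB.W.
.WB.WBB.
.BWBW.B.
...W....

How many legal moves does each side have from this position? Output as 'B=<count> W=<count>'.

-- B to move --
(1,3): no bracket -> illegal
(1,4): flips 2 -> legal
(1,5): flips 1 -> legal
(2,3): no bracket -> illegal
(2,5): flips 1 -> legal
(3,1): no bracket -> illegal
(3,5): flips 1 -> legal
(3,6): flips 1 -> legal
(3,7): flips 1 -> legal
(4,0): no bracket -> illegal
(4,1): flips 2 -> legal
(4,5): flips 1 -> legal
(4,7): no bracket -> illegal
(5,0): flips 1 -> legal
(5,3): flips 1 -> legal
(5,7): no bracket -> illegal
(6,0): flips 2 -> legal
(6,5): flips 2 -> legal
(7,1): no bracket -> illegal
(7,2): flips 1 -> legal
(7,4): flips 2 -> legal
(7,5): no bracket -> illegal
B mobility = 14
-- W to move --
(1,1): no bracket -> illegal
(1,2): flips 2 -> legal
(1,3): no bracket -> illegal
(2,1): flips 2 -> legal
(2,3): no bracket -> illegal
(3,1): flips 2 -> legal
(3,5): no bracket -> illegal
(4,1): no bracket -> illegal
(4,5): flips 2 -> legal
(4,7): no bracket -> illegal
(5,0): no bracket -> illegal
(5,3): flips 2 -> legal
(5,7): flips 2 -> legal
(6,0): flips 1 -> legal
(6,5): no bracket -> illegal
(6,7): no bracket -> illegal
(7,0): flips 3 -> legal
(7,1): flips 1 -> legal
(7,2): flips 1 -> legal
(7,4): no bracket -> illegal
(7,5): no bracket -> illegal
(7,6): flips 2 -> legal
(7,7): no bracket -> illegal
W mobility = 11

Answer: B=14 W=11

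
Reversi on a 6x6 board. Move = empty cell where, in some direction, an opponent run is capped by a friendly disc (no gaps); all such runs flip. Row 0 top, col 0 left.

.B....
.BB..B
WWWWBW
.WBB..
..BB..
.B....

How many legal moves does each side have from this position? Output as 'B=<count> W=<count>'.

Answer: B=7 W=10

Derivation:
-- B to move --
(1,0): flips 1 -> legal
(1,3): flips 1 -> legal
(1,4): flips 1 -> legal
(3,0): flips 2 -> legal
(3,4): flips 1 -> legal
(3,5): flips 1 -> legal
(4,0): no bracket -> illegal
(4,1): flips 2 -> legal
B mobility = 7
-- W to move --
(0,0): flips 1 -> legal
(0,2): flips 2 -> legal
(0,3): flips 1 -> legal
(0,4): no bracket -> illegal
(0,5): flips 1 -> legal
(1,0): no bracket -> illegal
(1,3): no bracket -> illegal
(1,4): no bracket -> illegal
(3,4): flips 2 -> legal
(3,5): no bracket -> illegal
(4,0): no bracket -> illegal
(4,1): flips 1 -> legal
(4,4): flips 1 -> legal
(5,0): no bracket -> illegal
(5,2): flips 2 -> legal
(5,3): flips 3 -> legal
(5,4): flips 2 -> legal
W mobility = 10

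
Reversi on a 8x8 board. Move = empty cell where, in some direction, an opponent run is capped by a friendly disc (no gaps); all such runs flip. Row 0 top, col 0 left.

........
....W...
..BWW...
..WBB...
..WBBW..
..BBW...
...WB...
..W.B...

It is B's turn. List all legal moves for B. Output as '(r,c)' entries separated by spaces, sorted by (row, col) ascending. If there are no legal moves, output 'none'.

(0,3): no bracket -> illegal
(0,4): flips 2 -> legal
(0,5): no bracket -> illegal
(1,2): flips 1 -> legal
(1,3): flips 1 -> legal
(1,5): flips 1 -> legal
(2,1): flips 1 -> legal
(2,5): flips 2 -> legal
(3,1): flips 2 -> legal
(3,5): no bracket -> illegal
(3,6): no bracket -> illegal
(4,1): flips 1 -> legal
(4,6): flips 1 -> legal
(5,1): flips 1 -> legal
(5,5): flips 1 -> legal
(5,6): flips 1 -> legal
(6,1): no bracket -> illegal
(6,2): flips 1 -> legal
(6,5): flips 1 -> legal
(7,1): no bracket -> illegal
(7,3): flips 1 -> legal

Answer: (0,4) (1,2) (1,3) (1,5) (2,1) (2,5) (3,1) (4,1) (4,6) (5,1) (5,5) (5,6) (6,2) (6,5) (7,3)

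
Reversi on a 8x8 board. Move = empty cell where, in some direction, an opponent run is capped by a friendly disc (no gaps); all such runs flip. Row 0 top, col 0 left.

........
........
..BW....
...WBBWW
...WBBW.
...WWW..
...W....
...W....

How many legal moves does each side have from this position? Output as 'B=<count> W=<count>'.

Answer: B=13 W=6

Derivation:
-- B to move --
(1,2): flips 1 -> legal
(1,3): no bracket -> illegal
(1,4): no bracket -> illegal
(2,4): flips 1 -> legal
(2,5): no bracket -> illegal
(2,6): no bracket -> illegal
(2,7): flips 1 -> legal
(3,2): flips 1 -> legal
(4,2): flips 1 -> legal
(4,7): flips 1 -> legal
(5,2): flips 1 -> legal
(5,6): no bracket -> illegal
(5,7): flips 1 -> legal
(6,2): flips 1 -> legal
(6,4): flips 1 -> legal
(6,5): flips 1 -> legal
(6,6): flips 1 -> legal
(7,2): flips 2 -> legal
(7,4): no bracket -> illegal
B mobility = 13
-- W to move --
(1,1): flips 1 -> legal
(1,2): no bracket -> illegal
(1,3): no bracket -> illegal
(2,1): flips 1 -> legal
(2,4): flips 3 -> legal
(2,5): flips 3 -> legal
(2,6): flips 2 -> legal
(3,1): no bracket -> illegal
(3,2): no bracket -> illegal
(5,6): flips 2 -> legal
W mobility = 6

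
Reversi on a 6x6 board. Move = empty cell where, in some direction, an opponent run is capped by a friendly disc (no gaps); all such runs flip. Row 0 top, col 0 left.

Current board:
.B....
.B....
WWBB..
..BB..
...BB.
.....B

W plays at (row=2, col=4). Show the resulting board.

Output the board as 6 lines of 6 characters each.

Place W at (2,4); scan 8 dirs for brackets.
Dir NW: first cell '.' (not opp) -> no flip
Dir N: first cell '.' (not opp) -> no flip
Dir NE: first cell '.' (not opp) -> no flip
Dir W: opp run (2,3) (2,2) capped by W -> flip
Dir E: first cell '.' (not opp) -> no flip
Dir SW: opp run (3,3), next='.' -> no flip
Dir S: first cell '.' (not opp) -> no flip
Dir SE: first cell '.' (not opp) -> no flip
All flips: (2,2) (2,3)

Answer: .B....
.B....
WWWWW.
..BB..
...BB.
.....B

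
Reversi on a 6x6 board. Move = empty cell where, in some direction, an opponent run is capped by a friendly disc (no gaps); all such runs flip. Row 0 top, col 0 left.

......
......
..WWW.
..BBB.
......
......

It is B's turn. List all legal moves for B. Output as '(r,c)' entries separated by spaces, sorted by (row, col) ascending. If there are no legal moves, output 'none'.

Answer: (1,1) (1,2) (1,3) (1,4) (1,5)

Derivation:
(1,1): flips 1 -> legal
(1,2): flips 2 -> legal
(1,3): flips 1 -> legal
(1,4): flips 2 -> legal
(1,5): flips 1 -> legal
(2,1): no bracket -> illegal
(2,5): no bracket -> illegal
(3,1): no bracket -> illegal
(3,5): no bracket -> illegal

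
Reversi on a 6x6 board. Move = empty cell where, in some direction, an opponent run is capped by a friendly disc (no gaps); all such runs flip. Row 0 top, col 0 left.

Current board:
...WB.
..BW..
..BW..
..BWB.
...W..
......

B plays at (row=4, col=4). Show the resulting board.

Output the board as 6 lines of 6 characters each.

Answer: ...WB.
..BW..
..BW..
..BBB.
...WB.
......

Derivation:
Place B at (4,4); scan 8 dirs for brackets.
Dir NW: opp run (3,3) capped by B -> flip
Dir N: first cell 'B' (not opp) -> no flip
Dir NE: first cell '.' (not opp) -> no flip
Dir W: opp run (4,3), next='.' -> no flip
Dir E: first cell '.' (not opp) -> no flip
Dir SW: first cell '.' (not opp) -> no flip
Dir S: first cell '.' (not opp) -> no flip
Dir SE: first cell '.' (not opp) -> no flip
All flips: (3,3)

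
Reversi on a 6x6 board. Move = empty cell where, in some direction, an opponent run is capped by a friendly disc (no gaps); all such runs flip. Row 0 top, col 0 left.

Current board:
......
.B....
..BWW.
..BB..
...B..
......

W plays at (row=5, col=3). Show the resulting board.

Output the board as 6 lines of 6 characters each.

Answer: ......
.B....
..BWW.
..BW..
...W..
...W..

Derivation:
Place W at (5,3); scan 8 dirs for brackets.
Dir NW: first cell '.' (not opp) -> no flip
Dir N: opp run (4,3) (3,3) capped by W -> flip
Dir NE: first cell '.' (not opp) -> no flip
Dir W: first cell '.' (not opp) -> no flip
Dir E: first cell '.' (not opp) -> no flip
Dir SW: edge -> no flip
Dir S: edge -> no flip
Dir SE: edge -> no flip
All flips: (3,3) (4,3)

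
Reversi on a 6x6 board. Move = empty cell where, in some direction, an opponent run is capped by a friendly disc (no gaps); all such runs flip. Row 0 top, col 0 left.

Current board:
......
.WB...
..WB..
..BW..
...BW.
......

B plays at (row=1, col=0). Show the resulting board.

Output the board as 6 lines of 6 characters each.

Place B at (1,0); scan 8 dirs for brackets.
Dir NW: edge -> no flip
Dir N: first cell '.' (not opp) -> no flip
Dir NE: first cell '.' (not opp) -> no flip
Dir W: edge -> no flip
Dir E: opp run (1,1) capped by B -> flip
Dir SW: edge -> no flip
Dir S: first cell '.' (not opp) -> no flip
Dir SE: first cell '.' (not opp) -> no flip
All flips: (1,1)

Answer: ......
BBB...
..WB..
..BW..
...BW.
......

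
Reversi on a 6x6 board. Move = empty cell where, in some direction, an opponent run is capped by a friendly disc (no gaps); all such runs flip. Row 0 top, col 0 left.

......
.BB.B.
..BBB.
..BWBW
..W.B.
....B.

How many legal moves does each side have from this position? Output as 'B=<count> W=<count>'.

-- B to move --
(2,5): no bracket -> illegal
(3,1): no bracket -> illegal
(4,1): no bracket -> illegal
(4,3): flips 1 -> legal
(4,5): no bracket -> illegal
(5,1): flips 2 -> legal
(5,2): flips 1 -> legal
(5,3): no bracket -> illegal
B mobility = 3
-- W to move --
(0,0): flips 2 -> legal
(0,1): no bracket -> illegal
(0,2): flips 3 -> legal
(0,3): no bracket -> illegal
(0,4): no bracket -> illegal
(0,5): no bracket -> illegal
(1,0): no bracket -> illegal
(1,3): flips 2 -> legal
(1,5): flips 1 -> legal
(2,0): no bracket -> illegal
(2,1): no bracket -> illegal
(2,5): no bracket -> illegal
(3,1): flips 1 -> legal
(4,1): no bracket -> illegal
(4,3): no bracket -> illegal
(4,5): no bracket -> illegal
(5,3): flips 1 -> legal
(5,5): flips 1 -> legal
W mobility = 7

Answer: B=3 W=7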